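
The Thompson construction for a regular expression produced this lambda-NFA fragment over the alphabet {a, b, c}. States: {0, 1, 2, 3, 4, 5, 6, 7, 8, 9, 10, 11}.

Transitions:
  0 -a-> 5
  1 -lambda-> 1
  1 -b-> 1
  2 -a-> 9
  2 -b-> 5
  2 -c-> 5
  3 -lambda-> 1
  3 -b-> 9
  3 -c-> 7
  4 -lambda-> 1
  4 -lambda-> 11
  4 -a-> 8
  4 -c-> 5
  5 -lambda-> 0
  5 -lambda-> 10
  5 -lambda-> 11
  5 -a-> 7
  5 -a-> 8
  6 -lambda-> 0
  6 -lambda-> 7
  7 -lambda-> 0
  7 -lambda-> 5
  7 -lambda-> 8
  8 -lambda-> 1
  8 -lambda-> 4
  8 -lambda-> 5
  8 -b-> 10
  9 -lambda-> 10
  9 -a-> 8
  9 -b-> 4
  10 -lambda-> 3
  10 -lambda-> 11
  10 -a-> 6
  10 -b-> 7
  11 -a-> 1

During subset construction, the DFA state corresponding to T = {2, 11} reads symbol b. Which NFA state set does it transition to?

{0, 1, 3, 5, 10, 11}

2 on b → {5}.
No b-transition from 11.
Union after reading b: {5}.
Now take the lambda-closure:
From 5 via lambda: add 0, 10, 11.
From 10 via lambda: add 3.
From 3 via lambda: add 1.
No new states can be added; the closed set is {0, 1, 3, 5, 10, 11}.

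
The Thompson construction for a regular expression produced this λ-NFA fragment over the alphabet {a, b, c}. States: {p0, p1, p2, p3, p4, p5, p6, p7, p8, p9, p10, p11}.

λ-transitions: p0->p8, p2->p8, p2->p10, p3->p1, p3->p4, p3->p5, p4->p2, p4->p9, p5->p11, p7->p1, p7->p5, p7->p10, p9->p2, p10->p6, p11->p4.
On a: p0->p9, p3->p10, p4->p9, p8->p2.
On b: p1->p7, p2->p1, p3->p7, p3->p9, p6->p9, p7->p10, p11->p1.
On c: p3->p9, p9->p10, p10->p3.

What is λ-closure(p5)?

Start with {p5}.
From p5 via λ: add p11.
From p11 via λ: add p4.
From p4 via λ: add p2, p9.
From p2 via λ: add p8, p10.
From p10 via λ: add p6.
No new states can be added; the closed set is {p2, p4, p5, p6, p8, p9, p10, p11}.

{p2, p4, p5, p6, p8, p9, p10, p11}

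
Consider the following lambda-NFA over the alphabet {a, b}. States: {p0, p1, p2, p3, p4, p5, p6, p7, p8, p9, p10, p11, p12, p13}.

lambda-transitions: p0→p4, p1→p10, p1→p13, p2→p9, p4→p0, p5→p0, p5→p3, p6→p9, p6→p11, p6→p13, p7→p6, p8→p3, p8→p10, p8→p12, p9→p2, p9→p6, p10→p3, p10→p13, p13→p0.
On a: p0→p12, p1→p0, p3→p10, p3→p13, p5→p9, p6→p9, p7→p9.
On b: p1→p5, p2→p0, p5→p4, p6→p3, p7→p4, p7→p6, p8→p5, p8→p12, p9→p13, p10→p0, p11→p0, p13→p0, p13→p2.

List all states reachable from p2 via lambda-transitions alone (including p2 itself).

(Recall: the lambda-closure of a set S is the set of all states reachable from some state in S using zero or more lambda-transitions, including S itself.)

Start with {p2}.
From p2 via lambda: add p9.
From p9 via lambda: add p6.
From p6 via lambda: add p11, p13.
From p13 via lambda: add p0.
From p0 via lambda: add p4.
No new states can be added; the closed set is {p0, p2, p4, p6, p9, p11, p13}.

{p0, p2, p4, p6, p9, p11, p13}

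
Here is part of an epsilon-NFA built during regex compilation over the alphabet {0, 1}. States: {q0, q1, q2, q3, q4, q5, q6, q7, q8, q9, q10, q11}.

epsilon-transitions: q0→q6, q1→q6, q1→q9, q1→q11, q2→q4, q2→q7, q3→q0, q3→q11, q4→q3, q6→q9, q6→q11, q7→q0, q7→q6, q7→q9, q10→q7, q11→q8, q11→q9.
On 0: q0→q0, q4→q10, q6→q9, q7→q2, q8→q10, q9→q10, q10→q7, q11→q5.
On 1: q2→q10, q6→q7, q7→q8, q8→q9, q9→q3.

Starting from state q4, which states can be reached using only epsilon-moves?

Start with {q4}.
From q4 via epsilon: add q3.
From q3 via epsilon: add q0, q11.
From q0 via epsilon: add q6.
From q11 via epsilon: add q8, q9.
No new states can be added; the closed set is {q0, q3, q4, q6, q8, q9, q11}.

{q0, q3, q4, q6, q8, q9, q11}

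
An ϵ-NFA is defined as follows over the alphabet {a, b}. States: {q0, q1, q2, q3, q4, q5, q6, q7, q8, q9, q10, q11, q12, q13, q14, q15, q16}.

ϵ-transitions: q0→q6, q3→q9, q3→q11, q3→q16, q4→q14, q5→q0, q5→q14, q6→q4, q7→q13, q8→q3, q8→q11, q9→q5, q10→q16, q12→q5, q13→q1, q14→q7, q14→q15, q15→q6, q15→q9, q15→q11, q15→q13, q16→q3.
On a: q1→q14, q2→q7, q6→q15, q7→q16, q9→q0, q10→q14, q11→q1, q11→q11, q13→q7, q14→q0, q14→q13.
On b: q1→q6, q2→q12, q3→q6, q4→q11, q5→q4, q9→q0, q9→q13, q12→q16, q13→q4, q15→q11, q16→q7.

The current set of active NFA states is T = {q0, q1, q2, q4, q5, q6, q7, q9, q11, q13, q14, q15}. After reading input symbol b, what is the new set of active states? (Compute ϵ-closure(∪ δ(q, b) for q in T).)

q1 on b → {q6}.
q2 on b → {q12}.
q4 on b → {q11}.
q5 on b → {q4}.
q9 on b → {q0, q13}.
q13 on b → {q4}.
q15 on b → {q11}.
No b-transition from q0, q6, q7, q11, q14.
Union after reading b: {q0, q4, q6, q11, q12, q13}.
Now take the ϵ-closure:
From q4 via ϵ: add q14.
From q12 via ϵ: add q5.
From q13 via ϵ: add q1.
From q14 via ϵ: add q7, q15.
From q15 via ϵ: add q9.
No new states can be added; the closed set is {q0, q1, q4, q5, q6, q7, q9, q11, q12, q13, q14, q15}.

{q0, q1, q4, q5, q6, q7, q9, q11, q12, q13, q14, q15}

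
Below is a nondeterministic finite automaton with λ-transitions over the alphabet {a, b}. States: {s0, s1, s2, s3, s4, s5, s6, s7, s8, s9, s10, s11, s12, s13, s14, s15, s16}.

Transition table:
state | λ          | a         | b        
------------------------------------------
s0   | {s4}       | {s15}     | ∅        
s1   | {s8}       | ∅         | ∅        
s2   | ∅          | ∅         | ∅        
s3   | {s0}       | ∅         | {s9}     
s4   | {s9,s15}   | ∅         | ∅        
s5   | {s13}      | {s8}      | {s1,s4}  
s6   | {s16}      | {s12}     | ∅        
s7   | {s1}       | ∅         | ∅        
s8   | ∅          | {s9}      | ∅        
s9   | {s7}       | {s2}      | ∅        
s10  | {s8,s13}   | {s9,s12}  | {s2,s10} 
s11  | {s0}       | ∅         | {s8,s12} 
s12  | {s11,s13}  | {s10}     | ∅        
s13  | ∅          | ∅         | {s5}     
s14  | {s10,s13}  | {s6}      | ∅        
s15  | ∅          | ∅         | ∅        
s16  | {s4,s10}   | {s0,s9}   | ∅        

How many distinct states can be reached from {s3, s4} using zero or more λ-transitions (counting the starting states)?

8

Start with {s3, s4}.
From s3 via λ: add s0.
From s4 via λ: add s9, s15.
From s9 via λ: add s7.
From s7 via λ: add s1.
From s1 via λ: add s8.
λ-closure = {s0, s1, s3, s4, s7, s8, s9, s15}, which has 8 states.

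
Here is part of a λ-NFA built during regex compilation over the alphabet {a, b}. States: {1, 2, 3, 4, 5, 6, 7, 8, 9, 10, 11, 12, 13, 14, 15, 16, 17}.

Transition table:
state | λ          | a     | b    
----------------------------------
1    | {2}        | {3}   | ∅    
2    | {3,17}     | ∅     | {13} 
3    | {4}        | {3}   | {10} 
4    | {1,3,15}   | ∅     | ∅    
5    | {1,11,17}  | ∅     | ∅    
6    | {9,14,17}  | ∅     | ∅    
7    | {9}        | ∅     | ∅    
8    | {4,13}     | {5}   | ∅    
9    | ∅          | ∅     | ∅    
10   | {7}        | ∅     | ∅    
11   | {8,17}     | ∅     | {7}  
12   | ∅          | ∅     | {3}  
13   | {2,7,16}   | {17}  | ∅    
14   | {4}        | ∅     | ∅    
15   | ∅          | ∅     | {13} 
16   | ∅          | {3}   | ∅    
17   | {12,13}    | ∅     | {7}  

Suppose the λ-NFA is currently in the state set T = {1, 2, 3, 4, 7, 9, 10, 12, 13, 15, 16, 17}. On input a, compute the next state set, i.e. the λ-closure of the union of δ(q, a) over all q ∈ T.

{1, 2, 3, 4, 7, 9, 12, 13, 15, 16, 17}

1 on a → {3}.
3 on a → {3}.
13 on a → {17}.
16 on a → {3}.
No a-transition from 2, 4, 7, 9, 10, 12, 15, 17.
Union after reading a: {3, 17}.
Now take the λ-closure:
From 3 via λ: add 4.
From 17 via λ: add 12, 13.
From 4 via λ: add 1, 15.
From 13 via λ: add 2, 7, 16.
From 7 via λ: add 9.
No new states can be added; the closed set is {1, 2, 3, 4, 7, 9, 12, 13, 15, 16, 17}.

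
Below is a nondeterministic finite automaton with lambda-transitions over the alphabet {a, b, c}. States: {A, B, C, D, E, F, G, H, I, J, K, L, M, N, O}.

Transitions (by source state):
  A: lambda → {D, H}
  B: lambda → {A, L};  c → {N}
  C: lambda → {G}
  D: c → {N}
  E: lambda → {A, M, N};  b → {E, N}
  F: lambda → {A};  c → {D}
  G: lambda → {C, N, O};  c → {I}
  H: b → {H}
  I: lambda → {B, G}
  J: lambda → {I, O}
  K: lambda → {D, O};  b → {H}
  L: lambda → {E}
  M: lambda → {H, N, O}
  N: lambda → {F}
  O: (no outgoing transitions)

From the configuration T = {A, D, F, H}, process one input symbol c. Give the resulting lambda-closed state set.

D on c → {N}.
F on c → {D}.
No c-transition from A, H.
Union after reading c: {D, N}.
Now take the lambda-closure:
From N via lambda: add F.
From F via lambda: add A.
From A via lambda: add H.
No new states can be added; the closed set is {A, D, F, H, N}.

{A, D, F, H, N}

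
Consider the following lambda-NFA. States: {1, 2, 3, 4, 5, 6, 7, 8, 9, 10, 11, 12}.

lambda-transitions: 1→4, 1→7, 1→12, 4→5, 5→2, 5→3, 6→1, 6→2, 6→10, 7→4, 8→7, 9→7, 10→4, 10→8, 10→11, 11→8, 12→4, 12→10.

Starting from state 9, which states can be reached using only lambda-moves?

Start with {9}.
From 9 via lambda: add 7.
From 7 via lambda: add 4.
From 4 via lambda: add 5.
From 5 via lambda: add 2, 3.
No new states can be added; the closed set is {2, 3, 4, 5, 7, 9}.

{2, 3, 4, 5, 7, 9}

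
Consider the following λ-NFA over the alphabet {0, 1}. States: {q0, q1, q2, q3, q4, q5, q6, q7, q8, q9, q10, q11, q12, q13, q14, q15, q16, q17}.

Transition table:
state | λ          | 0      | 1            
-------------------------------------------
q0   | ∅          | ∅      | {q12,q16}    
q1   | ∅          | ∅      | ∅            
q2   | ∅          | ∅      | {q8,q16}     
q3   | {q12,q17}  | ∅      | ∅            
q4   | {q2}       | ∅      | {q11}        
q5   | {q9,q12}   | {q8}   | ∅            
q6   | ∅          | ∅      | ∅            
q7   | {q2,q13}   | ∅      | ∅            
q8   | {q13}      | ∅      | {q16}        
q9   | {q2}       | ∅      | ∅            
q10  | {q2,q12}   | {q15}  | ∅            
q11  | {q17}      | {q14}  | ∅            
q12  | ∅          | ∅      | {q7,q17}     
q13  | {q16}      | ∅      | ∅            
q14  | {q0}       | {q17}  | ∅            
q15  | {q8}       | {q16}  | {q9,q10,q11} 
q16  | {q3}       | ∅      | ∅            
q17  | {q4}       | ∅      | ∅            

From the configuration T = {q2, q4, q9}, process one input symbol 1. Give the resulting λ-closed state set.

q2 on 1 → {q8, q16}.
q4 on 1 → {q11}.
No 1-transition from q9.
Union after reading 1: {q8, q11, q16}.
Now take the λ-closure:
From q8 via λ: add q13.
From q11 via λ: add q17.
From q16 via λ: add q3.
From q3 via λ: add q12.
From q17 via λ: add q4.
From q4 via λ: add q2.
No new states can be added; the closed set is {q2, q3, q4, q8, q11, q12, q13, q16, q17}.

{q2, q3, q4, q8, q11, q12, q13, q16, q17}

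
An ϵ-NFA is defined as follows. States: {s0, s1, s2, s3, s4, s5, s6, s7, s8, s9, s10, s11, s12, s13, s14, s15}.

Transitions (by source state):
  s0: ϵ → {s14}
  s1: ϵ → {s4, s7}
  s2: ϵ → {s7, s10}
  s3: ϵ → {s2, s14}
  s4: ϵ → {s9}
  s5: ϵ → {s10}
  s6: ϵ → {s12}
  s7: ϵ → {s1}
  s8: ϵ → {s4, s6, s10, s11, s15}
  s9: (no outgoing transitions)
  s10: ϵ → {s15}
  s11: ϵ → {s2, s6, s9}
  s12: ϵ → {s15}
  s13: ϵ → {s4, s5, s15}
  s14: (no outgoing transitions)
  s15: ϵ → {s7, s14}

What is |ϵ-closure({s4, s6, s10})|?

9

Start with {s4, s6, s10}.
From s4 via ϵ: add s9.
From s6 via ϵ: add s12.
From s10 via ϵ: add s15.
From s15 via ϵ: add s7, s14.
From s7 via ϵ: add s1.
ϵ-closure = {s1, s4, s6, s7, s9, s10, s12, s14, s15}, which has 9 states.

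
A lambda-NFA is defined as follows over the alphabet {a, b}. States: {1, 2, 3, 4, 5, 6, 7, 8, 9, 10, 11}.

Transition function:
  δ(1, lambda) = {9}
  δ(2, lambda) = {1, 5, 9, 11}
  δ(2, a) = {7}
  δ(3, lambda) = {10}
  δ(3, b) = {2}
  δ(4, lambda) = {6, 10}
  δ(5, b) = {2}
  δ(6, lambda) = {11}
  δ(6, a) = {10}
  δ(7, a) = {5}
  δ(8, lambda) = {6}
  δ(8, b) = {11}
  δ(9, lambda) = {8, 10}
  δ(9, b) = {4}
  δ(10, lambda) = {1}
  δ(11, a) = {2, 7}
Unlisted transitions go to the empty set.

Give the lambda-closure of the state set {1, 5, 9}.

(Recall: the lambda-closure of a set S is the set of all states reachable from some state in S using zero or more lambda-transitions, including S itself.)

{1, 5, 6, 8, 9, 10, 11}

Start with {1, 5, 9}.
From 9 via lambda: add 8, 10.
From 8 via lambda: add 6.
From 6 via lambda: add 11.
No new states can be added; the closed set is {1, 5, 6, 8, 9, 10, 11}.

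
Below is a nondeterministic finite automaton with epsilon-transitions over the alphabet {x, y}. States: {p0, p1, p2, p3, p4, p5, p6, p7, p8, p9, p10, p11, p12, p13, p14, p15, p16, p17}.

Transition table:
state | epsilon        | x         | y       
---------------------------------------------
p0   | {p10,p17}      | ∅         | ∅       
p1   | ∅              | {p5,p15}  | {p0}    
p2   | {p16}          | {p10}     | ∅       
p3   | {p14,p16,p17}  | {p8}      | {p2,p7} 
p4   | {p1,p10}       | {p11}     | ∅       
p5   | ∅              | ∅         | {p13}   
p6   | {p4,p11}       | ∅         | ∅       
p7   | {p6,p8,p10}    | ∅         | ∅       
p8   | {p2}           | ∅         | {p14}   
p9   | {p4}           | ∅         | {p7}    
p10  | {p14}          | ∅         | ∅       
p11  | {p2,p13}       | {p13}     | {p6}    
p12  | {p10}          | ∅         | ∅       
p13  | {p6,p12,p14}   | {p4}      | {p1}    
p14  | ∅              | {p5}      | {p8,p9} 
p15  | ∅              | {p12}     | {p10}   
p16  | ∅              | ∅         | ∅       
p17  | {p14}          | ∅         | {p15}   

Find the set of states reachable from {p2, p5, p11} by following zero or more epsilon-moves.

Start with {p2, p5, p11}.
From p2 via epsilon: add p16.
From p11 via epsilon: add p13.
From p13 via epsilon: add p6, p12, p14.
From p6 via epsilon: add p4.
From p12 via epsilon: add p10.
From p4 via epsilon: add p1.
No new states can be added; the closed set is {p1, p2, p4, p5, p6, p10, p11, p12, p13, p14, p16}.

{p1, p2, p4, p5, p6, p10, p11, p12, p13, p14, p16}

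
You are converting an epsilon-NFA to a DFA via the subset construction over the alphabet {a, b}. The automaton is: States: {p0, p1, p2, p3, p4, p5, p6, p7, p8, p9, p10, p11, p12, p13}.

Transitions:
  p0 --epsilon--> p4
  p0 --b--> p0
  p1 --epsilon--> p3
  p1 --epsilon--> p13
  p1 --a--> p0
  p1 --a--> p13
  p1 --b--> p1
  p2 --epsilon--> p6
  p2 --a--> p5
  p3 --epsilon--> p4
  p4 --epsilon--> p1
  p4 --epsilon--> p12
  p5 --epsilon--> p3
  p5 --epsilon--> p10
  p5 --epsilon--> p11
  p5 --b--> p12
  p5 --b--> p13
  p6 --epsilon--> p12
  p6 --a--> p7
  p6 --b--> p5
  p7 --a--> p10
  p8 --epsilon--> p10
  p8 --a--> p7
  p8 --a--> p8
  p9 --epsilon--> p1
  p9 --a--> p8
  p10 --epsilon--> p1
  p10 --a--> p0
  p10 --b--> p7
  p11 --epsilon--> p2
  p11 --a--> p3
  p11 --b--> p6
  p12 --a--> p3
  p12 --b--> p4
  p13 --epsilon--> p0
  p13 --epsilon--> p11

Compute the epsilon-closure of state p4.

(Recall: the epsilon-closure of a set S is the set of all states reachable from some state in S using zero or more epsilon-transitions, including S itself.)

Start with {p4}.
From p4 via epsilon: add p1, p12.
From p1 via epsilon: add p3, p13.
From p13 via epsilon: add p0, p11.
From p11 via epsilon: add p2.
From p2 via epsilon: add p6.
No new states can be added; the closed set is {p0, p1, p2, p3, p4, p6, p11, p12, p13}.

{p0, p1, p2, p3, p4, p6, p11, p12, p13}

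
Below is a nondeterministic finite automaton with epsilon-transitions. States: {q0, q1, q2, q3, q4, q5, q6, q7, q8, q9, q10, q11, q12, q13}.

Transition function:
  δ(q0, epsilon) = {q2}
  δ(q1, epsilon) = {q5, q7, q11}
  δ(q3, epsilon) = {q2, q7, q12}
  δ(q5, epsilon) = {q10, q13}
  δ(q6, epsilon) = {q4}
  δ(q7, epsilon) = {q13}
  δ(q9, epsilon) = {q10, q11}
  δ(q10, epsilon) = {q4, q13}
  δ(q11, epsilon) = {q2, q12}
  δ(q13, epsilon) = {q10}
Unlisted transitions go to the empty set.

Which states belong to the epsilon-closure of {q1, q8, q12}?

{q1, q2, q4, q5, q7, q8, q10, q11, q12, q13}

Start with {q1, q8, q12}.
From q1 via epsilon: add q5, q7, q11.
From q5 via epsilon: add q10, q13.
From q11 via epsilon: add q2.
From q10 via epsilon: add q4.
No new states can be added; the closed set is {q1, q2, q4, q5, q7, q8, q10, q11, q12, q13}.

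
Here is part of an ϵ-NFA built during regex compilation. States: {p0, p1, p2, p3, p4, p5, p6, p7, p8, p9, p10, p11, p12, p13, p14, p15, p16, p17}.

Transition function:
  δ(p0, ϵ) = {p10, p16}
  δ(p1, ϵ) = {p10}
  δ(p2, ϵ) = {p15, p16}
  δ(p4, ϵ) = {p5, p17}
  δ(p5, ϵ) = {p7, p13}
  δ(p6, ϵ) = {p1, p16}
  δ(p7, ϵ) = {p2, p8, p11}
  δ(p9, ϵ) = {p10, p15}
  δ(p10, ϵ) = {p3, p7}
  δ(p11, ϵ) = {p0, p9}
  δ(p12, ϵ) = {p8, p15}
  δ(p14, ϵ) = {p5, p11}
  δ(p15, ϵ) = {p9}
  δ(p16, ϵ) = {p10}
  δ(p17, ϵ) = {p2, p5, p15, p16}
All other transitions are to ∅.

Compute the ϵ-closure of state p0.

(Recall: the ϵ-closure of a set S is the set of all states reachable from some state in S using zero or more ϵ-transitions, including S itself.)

Start with {p0}.
From p0 via ϵ: add p10, p16.
From p10 via ϵ: add p3, p7.
From p7 via ϵ: add p2, p8, p11.
From p2 via ϵ: add p15.
From p11 via ϵ: add p9.
No new states can be added; the closed set is {p0, p2, p3, p7, p8, p9, p10, p11, p15, p16}.

{p0, p2, p3, p7, p8, p9, p10, p11, p15, p16}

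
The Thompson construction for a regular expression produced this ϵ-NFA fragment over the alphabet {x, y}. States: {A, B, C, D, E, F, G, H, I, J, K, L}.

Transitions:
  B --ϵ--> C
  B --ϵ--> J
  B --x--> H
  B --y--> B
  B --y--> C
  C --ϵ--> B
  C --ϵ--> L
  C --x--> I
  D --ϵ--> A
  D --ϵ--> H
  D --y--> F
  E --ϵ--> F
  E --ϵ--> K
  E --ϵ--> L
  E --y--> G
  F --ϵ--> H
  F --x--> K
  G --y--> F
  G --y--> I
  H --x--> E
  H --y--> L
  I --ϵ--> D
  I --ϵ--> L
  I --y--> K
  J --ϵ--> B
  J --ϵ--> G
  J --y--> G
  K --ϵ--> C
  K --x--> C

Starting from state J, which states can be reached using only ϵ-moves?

Start with {J}.
From J via ϵ: add B, G.
From B via ϵ: add C.
From C via ϵ: add L.
No new states can be added; the closed set is {B, C, G, J, L}.

{B, C, G, J, L}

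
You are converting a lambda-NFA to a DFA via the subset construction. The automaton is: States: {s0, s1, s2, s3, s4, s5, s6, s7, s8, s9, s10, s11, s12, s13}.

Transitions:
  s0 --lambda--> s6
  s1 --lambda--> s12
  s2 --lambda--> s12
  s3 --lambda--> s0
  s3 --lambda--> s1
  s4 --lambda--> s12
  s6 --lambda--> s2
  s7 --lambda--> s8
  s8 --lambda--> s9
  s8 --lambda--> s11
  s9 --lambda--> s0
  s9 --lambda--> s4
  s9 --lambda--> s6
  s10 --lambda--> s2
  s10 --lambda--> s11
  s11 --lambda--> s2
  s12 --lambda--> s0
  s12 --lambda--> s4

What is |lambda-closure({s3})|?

Start with {s3}.
From s3 via lambda: add s0, s1.
From s0 via lambda: add s6.
From s1 via lambda: add s12.
From s6 via lambda: add s2.
From s12 via lambda: add s4.
lambda-closure = {s0, s1, s2, s3, s4, s6, s12}, which has 7 states.

7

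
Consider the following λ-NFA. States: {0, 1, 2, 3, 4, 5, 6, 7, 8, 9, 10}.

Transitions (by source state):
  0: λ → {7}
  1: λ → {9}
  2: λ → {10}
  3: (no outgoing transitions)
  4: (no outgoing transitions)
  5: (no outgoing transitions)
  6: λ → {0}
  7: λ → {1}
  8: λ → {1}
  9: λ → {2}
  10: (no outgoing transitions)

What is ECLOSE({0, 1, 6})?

{0, 1, 2, 6, 7, 9, 10}

Start with {0, 1, 6}.
From 0 via λ: add 7.
From 1 via λ: add 9.
From 9 via λ: add 2.
From 2 via λ: add 10.
No new states can be added; the closed set is {0, 1, 2, 6, 7, 9, 10}.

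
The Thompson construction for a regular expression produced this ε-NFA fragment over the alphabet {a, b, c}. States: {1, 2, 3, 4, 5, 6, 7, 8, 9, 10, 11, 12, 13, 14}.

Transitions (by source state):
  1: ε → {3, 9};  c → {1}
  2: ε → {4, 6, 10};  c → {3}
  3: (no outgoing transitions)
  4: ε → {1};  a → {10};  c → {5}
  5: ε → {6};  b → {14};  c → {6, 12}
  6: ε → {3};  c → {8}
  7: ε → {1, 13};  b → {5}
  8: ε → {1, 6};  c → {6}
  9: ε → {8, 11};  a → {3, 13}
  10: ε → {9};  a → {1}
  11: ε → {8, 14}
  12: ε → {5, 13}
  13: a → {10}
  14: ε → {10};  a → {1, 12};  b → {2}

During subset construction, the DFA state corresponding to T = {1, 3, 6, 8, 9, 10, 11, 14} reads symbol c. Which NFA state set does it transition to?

1 on c → {1}.
6 on c → {8}.
8 on c → {6}.
No c-transition from 3, 9, 10, 11, 14.
Union after reading c: {1, 6, 8}.
Now take the ε-closure:
From 1 via ε: add 3, 9.
From 9 via ε: add 11.
From 11 via ε: add 14.
From 14 via ε: add 10.
No new states can be added; the closed set is {1, 3, 6, 8, 9, 10, 11, 14}.

{1, 3, 6, 8, 9, 10, 11, 14}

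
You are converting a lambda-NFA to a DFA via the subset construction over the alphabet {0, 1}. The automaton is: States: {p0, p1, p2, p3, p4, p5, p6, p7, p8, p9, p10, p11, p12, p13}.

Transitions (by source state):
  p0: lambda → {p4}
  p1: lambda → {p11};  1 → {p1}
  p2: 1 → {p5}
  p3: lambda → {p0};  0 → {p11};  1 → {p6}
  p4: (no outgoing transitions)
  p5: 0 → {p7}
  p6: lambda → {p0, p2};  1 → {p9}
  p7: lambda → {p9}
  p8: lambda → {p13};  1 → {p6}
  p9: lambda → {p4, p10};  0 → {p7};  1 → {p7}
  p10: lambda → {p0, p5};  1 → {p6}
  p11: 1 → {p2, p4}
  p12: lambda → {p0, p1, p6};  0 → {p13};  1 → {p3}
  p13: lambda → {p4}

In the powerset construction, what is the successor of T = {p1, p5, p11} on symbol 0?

p5 on 0 → {p7}.
No 0-transition from p1, p11.
Union after reading 0: {p7}.
Now take the lambda-closure:
From p7 via lambda: add p9.
From p9 via lambda: add p4, p10.
From p10 via lambda: add p0, p5.
No new states can be added; the closed set is {p0, p4, p5, p7, p9, p10}.

{p0, p4, p5, p7, p9, p10}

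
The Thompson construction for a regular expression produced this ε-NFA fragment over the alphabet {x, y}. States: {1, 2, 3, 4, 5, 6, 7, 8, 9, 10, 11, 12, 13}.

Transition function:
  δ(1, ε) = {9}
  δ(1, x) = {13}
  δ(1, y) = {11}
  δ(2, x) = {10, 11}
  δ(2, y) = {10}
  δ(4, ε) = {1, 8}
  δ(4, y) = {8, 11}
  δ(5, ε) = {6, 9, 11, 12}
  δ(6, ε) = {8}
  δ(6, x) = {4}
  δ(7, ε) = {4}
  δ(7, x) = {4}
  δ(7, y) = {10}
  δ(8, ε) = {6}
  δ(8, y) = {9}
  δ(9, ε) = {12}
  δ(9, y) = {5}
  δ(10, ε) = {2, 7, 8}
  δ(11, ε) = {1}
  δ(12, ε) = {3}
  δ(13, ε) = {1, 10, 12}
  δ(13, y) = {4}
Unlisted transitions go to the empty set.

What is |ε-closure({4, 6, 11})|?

Start with {4, 6, 11}.
From 4 via ε: add 1, 8.
From 1 via ε: add 9.
From 9 via ε: add 12.
From 12 via ε: add 3.
ε-closure = {1, 3, 4, 6, 8, 9, 11, 12}, which has 8 states.

8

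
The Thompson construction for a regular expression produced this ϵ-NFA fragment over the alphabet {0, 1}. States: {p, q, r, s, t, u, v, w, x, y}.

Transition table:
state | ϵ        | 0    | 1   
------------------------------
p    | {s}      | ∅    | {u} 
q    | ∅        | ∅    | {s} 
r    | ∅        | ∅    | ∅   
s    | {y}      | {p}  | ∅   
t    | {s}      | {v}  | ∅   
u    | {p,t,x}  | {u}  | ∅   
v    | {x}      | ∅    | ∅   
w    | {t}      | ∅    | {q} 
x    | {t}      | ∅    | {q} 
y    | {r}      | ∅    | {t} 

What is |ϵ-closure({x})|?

Start with {x}.
From x via ϵ: add t.
From t via ϵ: add s.
From s via ϵ: add y.
From y via ϵ: add r.
ϵ-closure = {r, s, t, x, y}, which has 5 states.

5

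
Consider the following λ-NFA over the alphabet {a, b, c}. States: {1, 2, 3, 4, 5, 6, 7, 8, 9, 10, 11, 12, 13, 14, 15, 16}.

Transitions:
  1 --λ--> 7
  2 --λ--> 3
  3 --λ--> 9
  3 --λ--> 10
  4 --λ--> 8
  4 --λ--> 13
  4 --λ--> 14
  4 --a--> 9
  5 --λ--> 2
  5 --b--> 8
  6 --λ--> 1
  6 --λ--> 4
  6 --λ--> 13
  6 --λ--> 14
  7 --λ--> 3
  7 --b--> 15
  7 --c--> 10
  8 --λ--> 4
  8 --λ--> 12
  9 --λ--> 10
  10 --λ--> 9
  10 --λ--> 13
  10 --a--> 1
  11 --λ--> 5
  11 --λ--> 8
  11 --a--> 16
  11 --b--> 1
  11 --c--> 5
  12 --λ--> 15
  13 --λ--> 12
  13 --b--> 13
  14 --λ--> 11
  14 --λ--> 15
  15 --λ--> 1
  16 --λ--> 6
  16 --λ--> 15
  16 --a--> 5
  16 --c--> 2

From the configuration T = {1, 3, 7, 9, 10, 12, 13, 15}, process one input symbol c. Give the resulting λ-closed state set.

{1, 3, 7, 9, 10, 12, 13, 15}

7 on c → {10}.
No c-transition from 1, 3, 9, 10, 12, 13, 15.
Union after reading c: {10}.
Now take the λ-closure:
From 10 via λ: add 9, 13.
From 13 via λ: add 12.
From 12 via λ: add 15.
From 15 via λ: add 1.
From 1 via λ: add 7.
From 7 via λ: add 3.
No new states can be added; the closed set is {1, 3, 7, 9, 10, 12, 13, 15}.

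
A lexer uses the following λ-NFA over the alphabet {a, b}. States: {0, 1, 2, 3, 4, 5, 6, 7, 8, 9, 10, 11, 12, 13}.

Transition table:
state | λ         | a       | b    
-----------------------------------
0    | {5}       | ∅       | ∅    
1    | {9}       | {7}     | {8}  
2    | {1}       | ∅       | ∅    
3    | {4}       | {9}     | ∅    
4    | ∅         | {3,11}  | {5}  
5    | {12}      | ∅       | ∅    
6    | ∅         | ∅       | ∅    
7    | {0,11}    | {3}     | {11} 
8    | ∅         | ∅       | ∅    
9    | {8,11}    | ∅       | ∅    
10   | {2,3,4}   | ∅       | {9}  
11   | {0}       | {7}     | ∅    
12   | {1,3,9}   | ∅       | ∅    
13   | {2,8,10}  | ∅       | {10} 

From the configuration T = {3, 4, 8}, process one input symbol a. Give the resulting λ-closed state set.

{0, 1, 3, 4, 5, 8, 9, 11, 12}

3 on a → {9}.
4 on a → {3, 11}.
No a-transition from 8.
Union after reading a: {3, 9, 11}.
Now take the λ-closure:
From 3 via λ: add 4.
From 9 via λ: add 8.
From 11 via λ: add 0.
From 0 via λ: add 5.
From 5 via λ: add 12.
From 12 via λ: add 1.
No new states can be added; the closed set is {0, 1, 3, 4, 5, 8, 9, 11, 12}.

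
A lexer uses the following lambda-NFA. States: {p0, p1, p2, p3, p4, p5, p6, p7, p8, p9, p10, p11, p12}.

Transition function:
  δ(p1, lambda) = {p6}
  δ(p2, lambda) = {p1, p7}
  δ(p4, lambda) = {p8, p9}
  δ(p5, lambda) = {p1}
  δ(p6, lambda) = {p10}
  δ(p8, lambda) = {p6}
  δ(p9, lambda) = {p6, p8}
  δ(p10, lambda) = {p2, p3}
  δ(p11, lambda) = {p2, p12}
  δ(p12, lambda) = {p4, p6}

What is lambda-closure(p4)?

{p1, p2, p3, p4, p6, p7, p8, p9, p10}

Start with {p4}.
From p4 via lambda: add p8, p9.
From p8 via lambda: add p6.
From p6 via lambda: add p10.
From p10 via lambda: add p2, p3.
From p2 via lambda: add p1, p7.
No new states can be added; the closed set is {p1, p2, p3, p4, p6, p7, p8, p9, p10}.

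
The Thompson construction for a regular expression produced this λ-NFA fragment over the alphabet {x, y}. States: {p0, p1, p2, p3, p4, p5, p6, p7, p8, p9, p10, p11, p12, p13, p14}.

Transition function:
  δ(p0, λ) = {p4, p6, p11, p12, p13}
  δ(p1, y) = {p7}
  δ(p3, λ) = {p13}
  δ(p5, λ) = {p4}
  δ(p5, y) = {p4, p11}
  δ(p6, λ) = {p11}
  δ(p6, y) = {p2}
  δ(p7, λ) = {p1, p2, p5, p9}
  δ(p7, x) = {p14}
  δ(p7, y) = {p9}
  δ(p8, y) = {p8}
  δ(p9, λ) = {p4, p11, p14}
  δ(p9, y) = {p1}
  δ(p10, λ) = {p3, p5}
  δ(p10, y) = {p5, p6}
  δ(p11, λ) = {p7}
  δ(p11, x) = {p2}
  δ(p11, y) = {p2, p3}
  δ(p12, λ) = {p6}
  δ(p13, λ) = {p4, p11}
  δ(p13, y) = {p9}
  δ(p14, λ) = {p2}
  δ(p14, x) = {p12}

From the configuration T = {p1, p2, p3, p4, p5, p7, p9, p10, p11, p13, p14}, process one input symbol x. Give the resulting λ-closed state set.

p7 on x → {p14}.
p11 on x → {p2}.
p14 on x → {p12}.
No x-transition from p1, p2, p3, p4, p5, p9, p10, p13.
Union after reading x: {p2, p12, p14}.
Now take the λ-closure:
From p12 via λ: add p6.
From p6 via λ: add p11.
From p11 via λ: add p7.
From p7 via λ: add p1, p5, p9.
From p5 via λ: add p4.
No new states can be added; the closed set is {p1, p2, p4, p5, p6, p7, p9, p11, p12, p14}.

{p1, p2, p4, p5, p6, p7, p9, p11, p12, p14}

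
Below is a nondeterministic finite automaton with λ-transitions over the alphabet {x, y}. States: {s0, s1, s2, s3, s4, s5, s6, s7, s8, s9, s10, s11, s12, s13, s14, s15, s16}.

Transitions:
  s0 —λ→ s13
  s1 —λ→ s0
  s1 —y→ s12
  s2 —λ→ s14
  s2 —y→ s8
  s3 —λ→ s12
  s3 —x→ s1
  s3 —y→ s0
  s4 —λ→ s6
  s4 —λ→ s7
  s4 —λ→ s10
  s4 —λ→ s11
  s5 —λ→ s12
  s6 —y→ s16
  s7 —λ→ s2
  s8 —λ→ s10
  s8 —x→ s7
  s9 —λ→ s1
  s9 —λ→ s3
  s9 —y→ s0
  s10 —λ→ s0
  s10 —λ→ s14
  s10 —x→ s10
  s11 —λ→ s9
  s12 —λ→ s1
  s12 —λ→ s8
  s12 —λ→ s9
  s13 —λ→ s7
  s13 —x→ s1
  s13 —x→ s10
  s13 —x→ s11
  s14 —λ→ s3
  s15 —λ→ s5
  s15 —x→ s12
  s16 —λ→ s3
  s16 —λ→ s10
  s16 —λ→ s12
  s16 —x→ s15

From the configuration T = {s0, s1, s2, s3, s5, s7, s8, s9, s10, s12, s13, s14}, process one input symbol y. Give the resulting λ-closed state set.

s1 on y → {s12}.
s2 on y → {s8}.
s3 on y → {s0}.
s9 on y → {s0}.
No y-transition from s0, s5, s7, s8, s10, s12, s13, s14.
Union after reading y: {s0, s8, s12}.
Now take the λ-closure:
From s0 via λ: add s13.
From s8 via λ: add s10.
From s12 via λ: add s1, s9.
From s9 via λ: add s3.
From s10 via λ: add s14.
From s13 via λ: add s7.
From s7 via λ: add s2.
No new states can be added; the closed set is {s0, s1, s2, s3, s7, s8, s9, s10, s12, s13, s14}.

{s0, s1, s2, s3, s7, s8, s9, s10, s12, s13, s14}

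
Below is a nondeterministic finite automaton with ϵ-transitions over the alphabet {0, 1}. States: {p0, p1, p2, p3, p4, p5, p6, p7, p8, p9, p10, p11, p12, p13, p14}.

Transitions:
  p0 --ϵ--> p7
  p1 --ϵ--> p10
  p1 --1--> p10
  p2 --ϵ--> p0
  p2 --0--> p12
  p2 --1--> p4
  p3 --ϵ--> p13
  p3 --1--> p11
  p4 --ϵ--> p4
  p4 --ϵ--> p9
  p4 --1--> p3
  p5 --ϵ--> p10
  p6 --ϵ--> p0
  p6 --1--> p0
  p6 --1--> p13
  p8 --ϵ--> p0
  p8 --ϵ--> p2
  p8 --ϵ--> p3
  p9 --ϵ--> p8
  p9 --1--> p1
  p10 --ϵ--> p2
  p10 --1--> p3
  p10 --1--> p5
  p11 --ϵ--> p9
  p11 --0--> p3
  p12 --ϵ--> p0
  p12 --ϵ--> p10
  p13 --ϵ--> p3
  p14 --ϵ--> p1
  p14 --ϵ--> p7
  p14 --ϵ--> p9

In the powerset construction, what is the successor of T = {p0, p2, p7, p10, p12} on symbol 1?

{p0, p2, p3, p4, p5, p7, p8, p9, p10, p13}

p2 on 1 → {p4}.
p10 on 1 → {p3, p5}.
No 1-transition from p0, p7, p12.
Union after reading 1: {p3, p4, p5}.
Now take the ϵ-closure:
From p3 via ϵ: add p13.
From p4 via ϵ: add p9.
From p5 via ϵ: add p10.
From p9 via ϵ: add p8.
From p10 via ϵ: add p2.
From p2 via ϵ: add p0.
From p0 via ϵ: add p7.
No new states can be added; the closed set is {p0, p2, p3, p4, p5, p7, p8, p9, p10, p13}.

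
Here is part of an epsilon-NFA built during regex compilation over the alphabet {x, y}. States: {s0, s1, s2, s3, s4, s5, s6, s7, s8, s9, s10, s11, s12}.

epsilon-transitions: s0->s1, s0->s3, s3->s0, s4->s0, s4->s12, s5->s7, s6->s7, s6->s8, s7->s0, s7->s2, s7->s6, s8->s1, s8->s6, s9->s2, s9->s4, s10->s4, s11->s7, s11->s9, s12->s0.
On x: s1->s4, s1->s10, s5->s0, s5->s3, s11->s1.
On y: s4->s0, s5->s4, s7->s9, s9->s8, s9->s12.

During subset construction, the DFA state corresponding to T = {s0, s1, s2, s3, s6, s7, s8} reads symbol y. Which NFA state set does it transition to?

{s0, s1, s2, s3, s4, s9, s12}

s7 on y → {s9}.
No y-transition from s0, s1, s2, s3, s6, s8.
Union after reading y: {s9}.
Now take the epsilon-closure:
From s9 via epsilon: add s2, s4.
From s4 via epsilon: add s0, s12.
From s0 via epsilon: add s1, s3.
No new states can be added; the closed set is {s0, s1, s2, s3, s4, s9, s12}.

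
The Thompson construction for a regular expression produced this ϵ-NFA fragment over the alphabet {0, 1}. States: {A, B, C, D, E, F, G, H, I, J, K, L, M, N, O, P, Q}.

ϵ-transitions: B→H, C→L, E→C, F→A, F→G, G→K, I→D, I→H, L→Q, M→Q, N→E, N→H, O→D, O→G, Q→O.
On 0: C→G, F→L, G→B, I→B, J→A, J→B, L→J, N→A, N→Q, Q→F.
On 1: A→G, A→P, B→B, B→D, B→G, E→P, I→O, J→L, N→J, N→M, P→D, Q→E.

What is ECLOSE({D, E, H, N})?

{C, D, E, G, H, K, L, N, O, Q}

Start with {D, E, H, N}.
From E via ϵ: add C.
From C via ϵ: add L.
From L via ϵ: add Q.
From Q via ϵ: add O.
From O via ϵ: add G.
From G via ϵ: add K.
No new states can be added; the closed set is {C, D, E, G, H, K, L, N, O, Q}.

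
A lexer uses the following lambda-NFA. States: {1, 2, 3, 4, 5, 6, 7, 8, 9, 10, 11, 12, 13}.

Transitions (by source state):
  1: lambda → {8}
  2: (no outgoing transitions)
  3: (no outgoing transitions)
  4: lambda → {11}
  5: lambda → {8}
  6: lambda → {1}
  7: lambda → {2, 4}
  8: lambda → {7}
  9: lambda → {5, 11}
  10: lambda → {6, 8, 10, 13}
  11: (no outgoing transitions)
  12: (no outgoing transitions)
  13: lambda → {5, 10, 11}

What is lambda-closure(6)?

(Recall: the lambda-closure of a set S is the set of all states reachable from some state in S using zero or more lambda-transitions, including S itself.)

Start with {6}.
From 6 via lambda: add 1.
From 1 via lambda: add 8.
From 8 via lambda: add 7.
From 7 via lambda: add 2, 4.
From 4 via lambda: add 11.
No new states can be added; the closed set is {1, 2, 4, 6, 7, 8, 11}.

{1, 2, 4, 6, 7, 8, 11}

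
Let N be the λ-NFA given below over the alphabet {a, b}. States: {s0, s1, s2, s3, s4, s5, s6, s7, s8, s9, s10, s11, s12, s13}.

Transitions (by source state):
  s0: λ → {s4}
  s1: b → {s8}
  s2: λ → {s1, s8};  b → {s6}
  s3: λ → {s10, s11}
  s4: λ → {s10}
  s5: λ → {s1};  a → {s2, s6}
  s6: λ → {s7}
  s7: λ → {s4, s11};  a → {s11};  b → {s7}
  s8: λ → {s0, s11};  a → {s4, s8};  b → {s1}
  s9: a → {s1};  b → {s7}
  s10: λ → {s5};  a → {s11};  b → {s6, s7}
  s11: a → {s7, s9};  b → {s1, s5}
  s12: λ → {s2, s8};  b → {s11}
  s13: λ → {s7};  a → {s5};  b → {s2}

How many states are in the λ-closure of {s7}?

6

Start with {s7}.
From s7 via λ: add s4, s11.
From s4 via λ: add s10.
From s10 via λ: add s5.
From s5 via λ: add s1.
λ-closure = {s1, s4, s5, s7, s10, s11}, which has 6 states.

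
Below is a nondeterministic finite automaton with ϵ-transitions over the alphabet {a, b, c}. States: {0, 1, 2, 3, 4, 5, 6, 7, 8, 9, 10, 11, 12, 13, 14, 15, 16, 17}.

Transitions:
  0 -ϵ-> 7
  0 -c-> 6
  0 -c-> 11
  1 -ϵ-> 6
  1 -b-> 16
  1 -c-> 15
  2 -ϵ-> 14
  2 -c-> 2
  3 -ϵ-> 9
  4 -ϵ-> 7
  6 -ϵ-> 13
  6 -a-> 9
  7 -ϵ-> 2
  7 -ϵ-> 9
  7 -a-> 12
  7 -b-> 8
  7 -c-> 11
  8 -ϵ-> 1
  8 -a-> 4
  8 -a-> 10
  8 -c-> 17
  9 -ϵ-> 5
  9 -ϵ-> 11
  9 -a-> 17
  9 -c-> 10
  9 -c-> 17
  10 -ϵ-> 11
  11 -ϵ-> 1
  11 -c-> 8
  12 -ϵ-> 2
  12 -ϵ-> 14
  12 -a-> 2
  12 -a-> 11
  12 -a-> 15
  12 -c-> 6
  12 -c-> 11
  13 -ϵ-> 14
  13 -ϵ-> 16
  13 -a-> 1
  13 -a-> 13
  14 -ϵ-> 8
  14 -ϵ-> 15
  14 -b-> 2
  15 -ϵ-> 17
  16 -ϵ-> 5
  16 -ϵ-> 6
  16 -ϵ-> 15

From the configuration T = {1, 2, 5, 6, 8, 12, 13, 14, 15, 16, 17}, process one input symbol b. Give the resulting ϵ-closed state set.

{1, 2, 5, 6, 8, 13, 14, 15, 16, 17}

1 on b → {16}.
14 on b → {2}.
No b-transition from 2, 5, 6, 8, 12, 13, 15, 16, 17.
Union after reading b: {2, 16}.
Now take the ϵ-closure:
From 2 via ϵ: add 14.
From 16 via ϵ: add 5, 6, 15.
From 6 via ϵ: add 13.
From 14 via ϵ: add 8.
From 15 via ϵ: add 17.
From 8 via ϵ: add 1.
No new states can be added; the closed set is {1, 2, 5, 6, 8, 13, 14, 15, 16, 17}.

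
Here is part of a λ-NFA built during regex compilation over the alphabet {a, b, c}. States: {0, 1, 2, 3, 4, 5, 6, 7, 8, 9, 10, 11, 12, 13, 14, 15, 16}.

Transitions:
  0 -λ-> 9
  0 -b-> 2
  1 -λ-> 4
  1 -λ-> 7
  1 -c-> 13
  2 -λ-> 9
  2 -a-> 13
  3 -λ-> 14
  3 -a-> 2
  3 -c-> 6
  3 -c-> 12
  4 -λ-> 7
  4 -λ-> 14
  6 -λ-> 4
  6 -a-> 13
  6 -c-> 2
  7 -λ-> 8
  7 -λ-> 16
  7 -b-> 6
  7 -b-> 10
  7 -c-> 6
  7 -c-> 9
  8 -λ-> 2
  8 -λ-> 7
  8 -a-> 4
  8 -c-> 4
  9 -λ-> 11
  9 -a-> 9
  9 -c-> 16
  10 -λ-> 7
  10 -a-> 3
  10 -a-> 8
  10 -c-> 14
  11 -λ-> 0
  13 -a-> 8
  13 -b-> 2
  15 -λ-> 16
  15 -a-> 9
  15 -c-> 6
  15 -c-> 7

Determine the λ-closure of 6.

Start with {6}.
From 6 via λ: add 4.
From 4 via λ: add 7, 14.
From 7 via λ: add 8, 16.
From 8 via λ: add 2.
From 2 via λ: add 9.
From 9 via λ: add 11.
From 11 via λ: add 0.
No new states can be added; the closed set is {0, 2, 4, 6, 7, 8, 9, 11, 14, 16}.

{0, 2, 4, 6, 7, 8, 9, 11, 14, 16}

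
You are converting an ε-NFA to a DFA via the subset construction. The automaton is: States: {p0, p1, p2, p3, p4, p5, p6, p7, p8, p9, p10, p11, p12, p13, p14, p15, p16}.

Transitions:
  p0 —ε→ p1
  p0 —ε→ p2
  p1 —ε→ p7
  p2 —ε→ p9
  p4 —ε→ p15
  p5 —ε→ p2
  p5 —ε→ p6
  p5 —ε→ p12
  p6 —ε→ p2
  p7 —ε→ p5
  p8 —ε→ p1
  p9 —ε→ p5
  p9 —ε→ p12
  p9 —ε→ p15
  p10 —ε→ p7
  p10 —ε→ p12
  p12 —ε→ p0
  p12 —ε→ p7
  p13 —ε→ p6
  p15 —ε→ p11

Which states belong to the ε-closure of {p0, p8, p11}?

Start with {p0, p8, p11}.
From p0 via ε: add p1, p2.
From p1 via ε: add p7.
From p2 via ε: add p9.
From p7 via ε: add p5.
From p9 via ε: add p12, p15.
From p5 via ε: add p6.
No new states can be added; the closed set is {p0, p1, p2, p5, p6, p7, p8, p9, p11, p12, p15}.

{p0, p1, p2, p5, p6, p7, p8, p9, p11, p12, p15}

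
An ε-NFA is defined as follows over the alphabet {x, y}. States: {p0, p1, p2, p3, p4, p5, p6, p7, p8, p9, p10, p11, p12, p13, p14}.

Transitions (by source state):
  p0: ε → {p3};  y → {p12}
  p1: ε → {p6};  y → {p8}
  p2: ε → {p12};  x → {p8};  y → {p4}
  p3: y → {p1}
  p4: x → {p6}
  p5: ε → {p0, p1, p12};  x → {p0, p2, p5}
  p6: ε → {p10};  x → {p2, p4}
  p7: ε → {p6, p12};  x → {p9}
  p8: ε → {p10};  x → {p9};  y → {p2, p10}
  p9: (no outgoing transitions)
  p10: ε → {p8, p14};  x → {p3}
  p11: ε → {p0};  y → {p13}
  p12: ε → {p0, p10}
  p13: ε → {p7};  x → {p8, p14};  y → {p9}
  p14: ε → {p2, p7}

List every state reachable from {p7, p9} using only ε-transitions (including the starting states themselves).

{p0, p2, p3, p6, p7, p8, p9, p10, p12, p14}

Start with {p7, p9}.
From p7 via ε: add p6, p12.
From p6 via ε: add p10.
From p12 via ε: add p0.
From p0 via ε: add p3.
From p10 via ε: add p8, p14.
From p14 via ε: add p2.
No new states can be added; the closed set is {p0, p2, p3, p6, p7, p8, p9, p10, p12, p14}.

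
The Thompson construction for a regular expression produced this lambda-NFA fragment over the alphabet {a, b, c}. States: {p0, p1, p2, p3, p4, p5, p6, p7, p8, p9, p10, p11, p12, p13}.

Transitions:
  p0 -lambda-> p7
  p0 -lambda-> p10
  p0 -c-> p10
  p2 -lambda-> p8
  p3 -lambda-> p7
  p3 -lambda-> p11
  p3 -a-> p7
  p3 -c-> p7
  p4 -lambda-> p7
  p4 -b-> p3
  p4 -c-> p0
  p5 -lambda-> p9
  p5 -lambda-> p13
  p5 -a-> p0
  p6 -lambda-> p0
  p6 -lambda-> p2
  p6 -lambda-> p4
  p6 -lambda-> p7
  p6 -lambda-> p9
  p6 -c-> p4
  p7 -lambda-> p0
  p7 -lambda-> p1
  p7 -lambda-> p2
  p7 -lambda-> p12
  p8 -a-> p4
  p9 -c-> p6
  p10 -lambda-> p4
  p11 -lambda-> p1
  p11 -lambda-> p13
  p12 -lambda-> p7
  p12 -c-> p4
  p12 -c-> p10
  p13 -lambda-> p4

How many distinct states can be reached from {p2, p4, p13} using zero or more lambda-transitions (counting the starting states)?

9

Start with {p2, p4, p13}.
From p2 via lambda: add p8.
From p4 via lambda: add p7.
From p7 via lambda: add p0, p1, p12.
From p0 via lambda: add p10.
lambda-closure = {p0, p1, p2, p4, p7, p8, p10, p12, p13}, which has 9 states.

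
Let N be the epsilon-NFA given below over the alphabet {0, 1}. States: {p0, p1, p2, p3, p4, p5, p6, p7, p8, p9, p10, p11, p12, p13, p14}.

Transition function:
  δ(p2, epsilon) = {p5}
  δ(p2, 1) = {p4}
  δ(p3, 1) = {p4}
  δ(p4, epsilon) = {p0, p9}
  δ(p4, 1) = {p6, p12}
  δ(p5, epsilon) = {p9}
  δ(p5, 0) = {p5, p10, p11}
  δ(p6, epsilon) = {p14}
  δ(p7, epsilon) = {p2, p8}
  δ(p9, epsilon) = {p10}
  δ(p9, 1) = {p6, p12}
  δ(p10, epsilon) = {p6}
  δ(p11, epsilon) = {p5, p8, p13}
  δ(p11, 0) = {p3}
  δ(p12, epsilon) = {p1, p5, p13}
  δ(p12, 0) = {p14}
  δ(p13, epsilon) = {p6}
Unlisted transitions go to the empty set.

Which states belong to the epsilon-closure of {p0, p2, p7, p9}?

{p0, p2, p5, p6, p7, p8, p9, p10, p14}

Start with {p0, p2, p7, p9}.
From p2 via epsilon: add p5.
From p7 via epsilon: add p8.
From p9 via epsilon: add p10.
From p10 via epsilon: add p6.
From p6 via epsilon: add p14.
No new states can be added; the closed set is {p0, p2, p5, p6, p7, p8, p9, p10, p14}.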